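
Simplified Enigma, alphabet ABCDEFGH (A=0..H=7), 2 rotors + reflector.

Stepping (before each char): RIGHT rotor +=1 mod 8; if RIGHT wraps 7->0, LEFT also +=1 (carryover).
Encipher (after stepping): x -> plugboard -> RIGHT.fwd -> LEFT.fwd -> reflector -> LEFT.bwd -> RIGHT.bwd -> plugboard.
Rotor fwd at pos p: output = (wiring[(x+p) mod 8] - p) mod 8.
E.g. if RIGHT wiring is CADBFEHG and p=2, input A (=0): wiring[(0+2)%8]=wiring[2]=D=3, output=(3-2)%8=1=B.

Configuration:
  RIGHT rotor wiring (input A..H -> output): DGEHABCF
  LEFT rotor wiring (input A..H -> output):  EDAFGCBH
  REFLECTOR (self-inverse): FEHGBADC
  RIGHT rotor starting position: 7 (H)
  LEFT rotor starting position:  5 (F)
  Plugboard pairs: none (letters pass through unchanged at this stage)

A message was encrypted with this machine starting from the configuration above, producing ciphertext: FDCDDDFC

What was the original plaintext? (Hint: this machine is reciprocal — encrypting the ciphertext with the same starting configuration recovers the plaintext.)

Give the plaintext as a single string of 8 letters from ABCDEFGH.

Char 1 ('F'): step: R->0, L->6 (L advanced); F->plug->F->R->B->L->B->refl->E->L'->H->R'->D->plug->D
Char 2 ('D'): step: R->1, L=6; D->plug->D->R->H->L->E->refl->B->L'->B->R'->F->plug->F
Char 3 ('C'): step: R->2, L=6; C->plug->C->R->G->L->A->refl->F->L'->D->R'->F->plug->F
Char 4 ('D'): step: R->3, L=6; D->plug->D->R->H->L->E->refl->B->L'->B->R'->H->plug->H
Char 5 ('D'): step: R->4, L=6; D->plug->D->R->B->L->B->refl->E->L'->H->R'->E->plug->E
Char 6 ('D'): step: R->5, L=6; D->plug->D->R->G->L->A->refl->F->L'->D->R'->H->plug->H
Char 7 ('F'): step: R->6, L=6; F->plug->F->R->B->L->B->refl->E->L'->H->R'->B->plug->B
Char 8 ('C'): step: R->7, L=6; C->plug->C->R->H->L->E->refl->B->L'->B->R'->F->plug->F

Answer: DFFHEHBF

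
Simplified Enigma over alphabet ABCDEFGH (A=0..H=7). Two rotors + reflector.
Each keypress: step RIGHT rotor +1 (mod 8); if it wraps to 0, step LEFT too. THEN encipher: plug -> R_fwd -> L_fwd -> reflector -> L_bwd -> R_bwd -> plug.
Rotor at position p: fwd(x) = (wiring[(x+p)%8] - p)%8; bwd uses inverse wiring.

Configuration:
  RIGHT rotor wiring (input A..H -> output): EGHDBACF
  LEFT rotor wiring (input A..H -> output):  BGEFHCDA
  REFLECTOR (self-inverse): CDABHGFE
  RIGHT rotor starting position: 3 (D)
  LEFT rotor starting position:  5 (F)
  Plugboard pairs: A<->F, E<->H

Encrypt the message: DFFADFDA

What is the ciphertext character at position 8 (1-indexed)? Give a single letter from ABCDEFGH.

Char 1 ('D'): step: R->4, L=5; D->plug->D->R->B->L->G->refl->F->L'->A->R'->E->plug->H
Char 2 ('F'): step: R->5, L=5; F->plug->A->R->D->L->E->refl->H->L'->F->R'->B->plug->B
Char 3 ('F'): step: R->6, L=5; F->plug->A->R->E->L->B->refl->D->L'->C->R'->H->plug->E
Char 4 ('A'): step: R->7, L=5; A->plug->F->R->C->L->D->refl->B->L'->E->R'->E->plug->H
Char 5 ('D'): step: R->0, L->6 (L advanced); D->plug->D->R->D->L->A->refl->C->L'->B->R'->E->plug->H
Char 6 ('F'): step: R->1, L=6; F->plug->A->R->F->L->H->refl->E->L'->H->R'->E->plug->H
Char 7 ('D'): step: R->2, L=6; D->plug->D->R->G->L->B->refl->D->L'->C->R'->G->plug->G
Char 8 ('A'): step: R->3, L=6; A->plug->F->R->B->L->C->refl->A->L'->D->R'->G->plug->G

G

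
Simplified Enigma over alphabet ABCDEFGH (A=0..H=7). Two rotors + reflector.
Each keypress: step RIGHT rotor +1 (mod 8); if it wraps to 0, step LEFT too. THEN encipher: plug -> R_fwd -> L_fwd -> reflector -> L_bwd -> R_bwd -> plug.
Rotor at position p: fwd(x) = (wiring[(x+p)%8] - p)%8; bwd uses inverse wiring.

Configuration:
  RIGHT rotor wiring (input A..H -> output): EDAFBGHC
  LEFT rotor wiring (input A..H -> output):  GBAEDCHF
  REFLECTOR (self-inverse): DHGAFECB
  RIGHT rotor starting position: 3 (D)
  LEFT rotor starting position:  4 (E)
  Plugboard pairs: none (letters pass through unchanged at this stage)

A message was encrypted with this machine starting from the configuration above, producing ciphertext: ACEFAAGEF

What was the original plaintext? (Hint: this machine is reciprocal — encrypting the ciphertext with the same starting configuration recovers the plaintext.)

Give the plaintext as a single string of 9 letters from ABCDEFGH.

Answer: DEFGCEEFH

Derivation:
Char 1 ('A'): step: R->4, L=4; A->plug->A->R->F->L->F->refl->E->L'->G->R'->D->plug->D
Char 2 ('C'): step: R->5, L=4; C->plug->C->R->F->L->F->refl->E->L'->G->R'->E->plug->E
Char 3 ('E'): step: R->6, L=4; E->plug->E->R->C->L->D->refl->A->L'->H->R'->F->plug->F
Char 4 ('F'): step: R->7, L=4; F->plug->F->R->C->L->D->refl->A->L'->H->R'->G->plug->G
Char 5 ('A'): step: R->0, L->5 (L advanced); A->plug->A->R->E->L->E->refl->F->L'->A->R'->C->plug->C
Char 6 ('A'): step: R->1, L=5; A->plug->A->R->C->L->A->refl->D->L'->F->R'->E->plug->E
Char 7 ('G'): step: R->2, L=5; G->plug->G->R->C->L->A->refl->D->L'->F->R'->E->plug->E
Char 8 ('E'): step: R->3, L=5; E->plug->E->R->H->L->G->refl->C->L'->B->R'->F->plug->F
Char 9 ('F'): step: R->4, L=5; F->plug->F->R->H->L->G->refl->C->L'->B->R'->H->plug->H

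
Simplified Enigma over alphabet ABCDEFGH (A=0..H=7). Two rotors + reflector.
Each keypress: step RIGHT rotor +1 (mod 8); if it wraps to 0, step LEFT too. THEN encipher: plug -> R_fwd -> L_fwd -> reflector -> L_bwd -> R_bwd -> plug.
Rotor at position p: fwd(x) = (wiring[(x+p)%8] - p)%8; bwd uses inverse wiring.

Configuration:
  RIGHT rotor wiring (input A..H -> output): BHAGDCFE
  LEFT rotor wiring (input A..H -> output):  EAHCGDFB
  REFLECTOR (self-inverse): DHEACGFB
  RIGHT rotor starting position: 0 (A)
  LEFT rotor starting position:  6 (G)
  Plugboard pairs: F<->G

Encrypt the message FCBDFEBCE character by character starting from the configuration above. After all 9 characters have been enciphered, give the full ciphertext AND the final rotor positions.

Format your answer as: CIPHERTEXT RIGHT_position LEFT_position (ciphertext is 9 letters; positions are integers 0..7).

Char 1 ('F'): step: R->1, L=6; F->plug->G->R->D->L->C->refl->E->L'->F->R'->C->plug->C
Char 2 ('C'): step: R->2, L=6; C->plug->C->R->B->L->D->refl->A->L'->G->R'->A->plug->A
Char 3 ('B'): step: R->3, L=6; B->plug->B->R->A->L->H->refl->B->L'->E->R'->G->plug->F
Char 4 ('D'): step: R->4, L=6; D->plug->D->R->A->L->H->refl->B->L'->E->R'->G->plug->F
Char 5 ('F'): step: R->5, L=6; F->plug->G->R->B->L->D->refl->A->L'->G->R'->H->plug->H
Char 6 ('E'): step: R->6, L=6; E->plug->E->R->C->L->G->refl->F->L'->H->R'->A->plug->A
Char 7 ('B'): step: R->7, L=6; B->plug->B->R->C->L->G->refl->F->L'->H->R'->E->plug->E
Char 8 ('C'): step: R->0, L->7 (L advanced); C->plug->C->R->A->L->C->refl->E->L'->G->R'->D->plug->D
Char 9 ('E'): step: R->1, L=7; E->plug->E->R->B->L->F->refl->G->L'->H->R'->B->plug->B
Final: ciphertext=CAFFHAEDB, RIGHT=1, LEFT=7

Answer: CAFFHAEDB 1 7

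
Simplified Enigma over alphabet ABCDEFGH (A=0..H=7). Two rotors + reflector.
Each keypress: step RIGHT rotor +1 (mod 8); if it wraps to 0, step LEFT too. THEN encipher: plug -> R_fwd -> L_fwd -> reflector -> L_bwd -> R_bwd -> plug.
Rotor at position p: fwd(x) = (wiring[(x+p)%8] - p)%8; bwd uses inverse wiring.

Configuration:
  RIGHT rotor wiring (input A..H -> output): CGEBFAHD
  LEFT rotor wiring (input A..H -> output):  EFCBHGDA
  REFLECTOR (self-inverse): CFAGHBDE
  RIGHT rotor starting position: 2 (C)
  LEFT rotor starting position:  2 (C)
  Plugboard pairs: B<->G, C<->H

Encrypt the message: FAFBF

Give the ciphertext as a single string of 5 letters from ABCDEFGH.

Answer: HHDGC

Derivation:
Char 1 ('F'): step: R->3, L=2; F->plug->F->R->H->L->D->refl->G->L'->F->R'->C->plug->H
Char 2 ('A'): step: R->4, L=2; A->plug->A->R->B->L->H->refl->E->L'->D->R'->C->plug->H
Char 3 ('F'): step: R->5, L=2; F->plug->F->R->H->L->D->refl->G->L'->F->R'->D->plug->D
Char 4 ('B'): step: R->6, L=2; B->plug->G->R->H->L->D->refl->G->L'->F->R'->B->plug->G
Char 5 ('F'): step: R->7, L=2; F->plug->F->R->G->L->C->refl->A->L'->A->R'->H->plug->C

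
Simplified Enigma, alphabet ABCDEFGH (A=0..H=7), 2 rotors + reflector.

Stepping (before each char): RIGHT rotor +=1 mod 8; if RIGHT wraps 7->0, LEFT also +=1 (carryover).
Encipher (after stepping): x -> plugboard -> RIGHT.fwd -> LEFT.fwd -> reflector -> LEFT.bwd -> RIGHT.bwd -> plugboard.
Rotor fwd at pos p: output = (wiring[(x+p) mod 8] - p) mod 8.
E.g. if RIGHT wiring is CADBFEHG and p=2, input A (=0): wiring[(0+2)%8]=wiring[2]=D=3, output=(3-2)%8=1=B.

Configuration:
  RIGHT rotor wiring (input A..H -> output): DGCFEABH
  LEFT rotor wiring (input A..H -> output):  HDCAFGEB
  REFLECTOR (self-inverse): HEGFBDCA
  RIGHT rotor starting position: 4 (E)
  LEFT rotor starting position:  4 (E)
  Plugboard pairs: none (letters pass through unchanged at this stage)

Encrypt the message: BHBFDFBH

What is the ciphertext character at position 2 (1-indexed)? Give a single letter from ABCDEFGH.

Char 1 ('B'): step: R->5, L=4; B->plug->B->R->E->L->D->refl->F->L'->D->R'->A->plug->A
Char 2 ('H'): step: R->6, L=4; H->plug->H->R->C->L->A->refl->H->L'->F->R'->C->plug->C

C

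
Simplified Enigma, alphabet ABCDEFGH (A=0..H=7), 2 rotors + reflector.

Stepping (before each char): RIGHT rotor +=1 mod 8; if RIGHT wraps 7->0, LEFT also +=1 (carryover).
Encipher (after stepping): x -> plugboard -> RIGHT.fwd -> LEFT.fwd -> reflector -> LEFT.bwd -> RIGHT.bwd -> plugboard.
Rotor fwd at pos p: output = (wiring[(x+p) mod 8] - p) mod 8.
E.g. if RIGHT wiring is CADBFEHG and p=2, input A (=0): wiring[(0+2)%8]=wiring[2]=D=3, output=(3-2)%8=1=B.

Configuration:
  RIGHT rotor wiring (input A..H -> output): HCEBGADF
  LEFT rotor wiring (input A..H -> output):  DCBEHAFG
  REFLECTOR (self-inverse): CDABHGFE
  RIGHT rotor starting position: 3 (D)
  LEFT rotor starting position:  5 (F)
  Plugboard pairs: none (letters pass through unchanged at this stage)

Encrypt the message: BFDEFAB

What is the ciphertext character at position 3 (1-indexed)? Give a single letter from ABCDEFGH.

Char 1 ('B'): step: R->4, L=5; B->plug->B->R->E->L->F->refl->G->L'->D->R'->E->plug->E
Char 2 ('F'): step: R->5, L=5; F->plug->F->R->H->L->C->refl->A->L'->B->R'->H->plug->H
Char 3 ('D'): step: R->6, L=5; D->plug->D->R->E->L->F->refl->G->L'->D->R'->F->plug->F

F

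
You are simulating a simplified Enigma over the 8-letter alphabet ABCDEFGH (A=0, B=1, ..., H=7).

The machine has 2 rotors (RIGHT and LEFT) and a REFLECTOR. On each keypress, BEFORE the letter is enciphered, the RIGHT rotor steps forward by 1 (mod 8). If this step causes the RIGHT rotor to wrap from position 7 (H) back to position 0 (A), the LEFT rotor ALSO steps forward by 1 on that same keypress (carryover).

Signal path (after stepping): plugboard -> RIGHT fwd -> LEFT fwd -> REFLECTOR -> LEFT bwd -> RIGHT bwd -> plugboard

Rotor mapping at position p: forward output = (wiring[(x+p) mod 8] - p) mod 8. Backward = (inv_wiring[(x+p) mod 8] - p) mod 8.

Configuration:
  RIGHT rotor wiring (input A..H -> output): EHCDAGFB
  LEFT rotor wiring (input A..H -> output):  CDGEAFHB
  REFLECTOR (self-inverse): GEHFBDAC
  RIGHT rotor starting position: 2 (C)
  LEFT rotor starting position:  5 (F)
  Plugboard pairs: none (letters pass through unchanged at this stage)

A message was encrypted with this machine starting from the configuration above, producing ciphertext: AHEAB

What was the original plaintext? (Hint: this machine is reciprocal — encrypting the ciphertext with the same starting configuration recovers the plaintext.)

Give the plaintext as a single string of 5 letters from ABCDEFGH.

Answer: GFFBA

Derivation:
Char 1 ('A'): step: R->3, L=5; A->plug->A->R->A->L->A->refl->G->L'->E->R'->G->plug->G
Char 2 ('H'): step: R->4, L=5; H->plug->H->R->H->L->D->refl->F->L'->D->R'->F->plug->F
Char 3 ('E'): step: R->5, L=5; E->plug->E->R->C->L->E->refl->B->L'->F->R'->F->plug->F
Char 4 ('A'): step: R->6, L=5; A->plug->A->R->H->L->D->refl->F->L'->D->R'->B->plug->B
Char 5 ('B'): step: R->7, L=5; B->plug->B->R->F->L->B->refl->E->L'->C->R'->A->plug->A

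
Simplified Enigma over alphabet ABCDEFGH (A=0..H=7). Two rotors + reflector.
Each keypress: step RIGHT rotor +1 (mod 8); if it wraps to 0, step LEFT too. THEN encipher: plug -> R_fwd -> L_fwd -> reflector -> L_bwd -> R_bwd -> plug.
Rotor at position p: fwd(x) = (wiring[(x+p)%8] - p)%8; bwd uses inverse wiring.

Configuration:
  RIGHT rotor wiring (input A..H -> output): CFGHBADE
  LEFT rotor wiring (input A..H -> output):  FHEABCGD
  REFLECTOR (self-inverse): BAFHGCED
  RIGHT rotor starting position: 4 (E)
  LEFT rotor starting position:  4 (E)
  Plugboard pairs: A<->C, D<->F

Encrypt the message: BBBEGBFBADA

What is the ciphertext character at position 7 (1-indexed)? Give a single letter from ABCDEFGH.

Char 1 ('B'): step: R->5, L=4; B->plug->B->R->G->L->A->refl->B->L'->E->R'->H->plug->H
Char 2 ('B'): step: R->6, L=4; B->plug->B->R->G->L->A->refl->B->L'->E->R'->C->plug->A
Char 3 ('B'): step: R->7, L=4; B->plug->B->R->D->L->H->refl->D->L'->F->R'->A->plug->C
Char 4 ('E'): step: R->0, L->5 (L advanced); E->plug->E->R->B->L->B->refl->A->L'->D->R'->G->plug->G
Char 5 ('G'): step: R->1, L=5; G->plug->G->R->D->L->A->refl->B->L'->B->R'->H->plug->H
Char 6 ('B'): step: R->2, L=5; B->plug->B->R->F->L->H->refl->D->L'->G->R'->D->plug->F
Char 7 ('F'): step: R->3, L=5; F->plug->D->R->A->L->F->refl->C->L'->E->R'->A->plug->C

C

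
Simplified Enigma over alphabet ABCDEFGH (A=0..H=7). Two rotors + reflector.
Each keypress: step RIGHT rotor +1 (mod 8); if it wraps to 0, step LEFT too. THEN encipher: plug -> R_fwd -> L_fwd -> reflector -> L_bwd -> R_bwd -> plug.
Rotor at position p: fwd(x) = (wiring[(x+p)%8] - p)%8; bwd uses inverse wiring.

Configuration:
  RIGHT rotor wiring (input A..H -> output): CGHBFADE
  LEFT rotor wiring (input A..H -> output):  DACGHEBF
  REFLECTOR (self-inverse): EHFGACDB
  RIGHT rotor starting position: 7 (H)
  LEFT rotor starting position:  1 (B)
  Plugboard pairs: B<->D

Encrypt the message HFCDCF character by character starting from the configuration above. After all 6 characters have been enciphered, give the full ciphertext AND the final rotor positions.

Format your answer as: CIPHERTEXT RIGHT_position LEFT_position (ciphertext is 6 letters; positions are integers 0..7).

Char 1 ('H'): step: R->0, L->2 (L advanced); H->plug->H->R->E->L->H->refl->B->L'->G->R'->B->plug->D
Char 2 ('F'): step: R->1, L=2; F->plug->F->R->C->L->F->refl->C->L'->D->R'->G->plug->G
Char 3 ('C'): step: R->2, L=2; C->plug->C->R->D->L->C->refl->F->L'->C->R'->F->plug->F
Char 4 ('D'): step: R->3, L=2; D->plug->B->R->C->L->F->refl->C->L'->D->R'->G->plug->G
Char 5 ('C'): step: R->4, L=2; C->plug->C->R->H->L->G->refl->D->L'->F->R'->H->plug->H
Char 6 ('F'): step: R->5, L=2; F->plug->F->R->C->L->F->refl->C->L'->D->R'->A->plug->A
Final: ciphertext=DGFGHA, RIGHT=5, LEFT=2

Answer: DGFGHA 5 2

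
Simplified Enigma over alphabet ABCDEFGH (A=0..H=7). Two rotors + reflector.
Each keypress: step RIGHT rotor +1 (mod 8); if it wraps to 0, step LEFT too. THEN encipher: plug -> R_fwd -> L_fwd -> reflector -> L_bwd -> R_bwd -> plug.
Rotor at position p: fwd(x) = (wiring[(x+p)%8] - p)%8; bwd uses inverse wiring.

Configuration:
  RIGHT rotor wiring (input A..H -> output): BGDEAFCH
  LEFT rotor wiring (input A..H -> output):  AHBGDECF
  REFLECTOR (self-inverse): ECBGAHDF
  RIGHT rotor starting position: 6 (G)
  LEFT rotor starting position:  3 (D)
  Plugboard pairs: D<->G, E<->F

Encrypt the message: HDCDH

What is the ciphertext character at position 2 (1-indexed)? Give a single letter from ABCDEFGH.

Char 1 ('H'): step: R->7, L=3; H->plug->H->R->D->L->H->refl->F->L'->F->R'->E->plug->F
Char 2 ('D'): step: R->0, L->4 (L advanced); D->plug->G->R->C->L->G->refl->D->L'->F->R'->F->plug->E

E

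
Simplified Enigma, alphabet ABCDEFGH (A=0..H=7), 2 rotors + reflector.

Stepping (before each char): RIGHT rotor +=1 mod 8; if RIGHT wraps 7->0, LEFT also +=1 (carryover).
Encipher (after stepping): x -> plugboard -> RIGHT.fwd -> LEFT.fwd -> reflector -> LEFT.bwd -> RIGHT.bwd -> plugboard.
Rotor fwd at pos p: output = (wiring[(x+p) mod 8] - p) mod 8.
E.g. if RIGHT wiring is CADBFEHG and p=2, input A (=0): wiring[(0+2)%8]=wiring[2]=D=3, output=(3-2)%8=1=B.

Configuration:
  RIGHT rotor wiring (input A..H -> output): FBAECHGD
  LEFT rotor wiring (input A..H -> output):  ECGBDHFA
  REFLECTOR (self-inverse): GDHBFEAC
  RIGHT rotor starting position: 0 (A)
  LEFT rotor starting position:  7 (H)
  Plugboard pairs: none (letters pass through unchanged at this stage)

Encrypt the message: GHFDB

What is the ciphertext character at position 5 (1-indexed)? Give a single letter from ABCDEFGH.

Char 1 ('G'): step: R->1, L=7; G->plug->G->R->C->L->D->refl->B->L'->A->R'->A->plug->A
Char 2 ('H'): step: R->2, L=7; H->plug->H->R->H->L->G->refl->A->L'->G->R'->A->plug->A
Char 3 ('F'): step: R->3, L=7; F->plug->F->R->C->L->D->refl->B->L'->A->R'->E->plug->E
Char 4 ('D'): step: R->4, L=7; D->plug->D->R->H->L->G->refl->A->L'->G->R'->A->plug->A
Char 5 ('B'): step: R->5, L=7; B->plug->B->R->B->L->F->refl->E->L'->F->R'->H->plug->H

H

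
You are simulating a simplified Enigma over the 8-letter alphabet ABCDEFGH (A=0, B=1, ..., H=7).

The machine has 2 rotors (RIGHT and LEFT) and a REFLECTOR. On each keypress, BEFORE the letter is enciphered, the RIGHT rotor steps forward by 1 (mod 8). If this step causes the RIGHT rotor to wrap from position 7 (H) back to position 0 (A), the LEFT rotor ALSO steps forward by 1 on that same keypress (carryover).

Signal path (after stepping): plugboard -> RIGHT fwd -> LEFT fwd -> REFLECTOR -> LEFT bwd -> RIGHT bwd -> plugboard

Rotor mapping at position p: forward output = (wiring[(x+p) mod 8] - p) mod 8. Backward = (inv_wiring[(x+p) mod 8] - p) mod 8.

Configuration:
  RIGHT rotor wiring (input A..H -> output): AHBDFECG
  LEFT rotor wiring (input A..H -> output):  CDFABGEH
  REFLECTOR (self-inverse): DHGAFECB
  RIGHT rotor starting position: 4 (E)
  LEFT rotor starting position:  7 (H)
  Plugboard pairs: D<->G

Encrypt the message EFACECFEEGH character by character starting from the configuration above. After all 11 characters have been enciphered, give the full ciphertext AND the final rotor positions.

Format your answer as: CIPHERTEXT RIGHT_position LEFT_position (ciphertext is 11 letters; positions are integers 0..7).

Answer: AEGGFBAHDEB 7 0

Derivation:
Char 1 ('E'): step: R->5, L=7; E->plug->E->R->C->L->E->refl->F->L'->H->R'->A->plug->A
Char 2 ('F'): step: R->6, L=7; F->plug->F->R->F->L->C->refl->G->L'->D->R'->E->plug->E
Char 3 ('A'): step: R->7, L=7; A->plug->A->R->H->L->F->refl->E->L'->C->R'->D->plug->G
Char 4 ('C'): step: R->0, L->0 (L advanced); C->plug->C->R->B->L->D->refl->A->L'->D->R'->D->plug->G
Char 5 ('E'): step: R->1, L=0; E->plug->E->R->D->L->A->refl->D->L'->B->R'->F->plug->F
Char 6 ('C'): step: R->2, L=0; C->plug->C->R->D->L->A->refl->D->L'->B->R'->B->plug->B
Char 7 ('F'): step: R->3, L=0; F->plug->F->R->F->L->G->refl->C->L'->A->R'->A->plug->A
Char 8 ('E'): step: R->4, L=0; E->plug->E->R->E->L->B->refl->H->L'->H->R'->H->plug->H
Char 9 ('E'): step: R->5, L=0; E->plug->E->R->C->L->F->refl->E->L'->G->R'->G->plug->D
Char 10 ('G'): step: R->6, L=0; G->plug->D->R->B->L->D->refl->A->L'->D->R'->E->plug->E
Char 11 ('H'): step: R->7, L=0; H->plug->H->R->D->L->A->refl->D->L'->B->R'->B->plug->B
Final: ciphertext=AEGGFBAHDEB, RIGHT=7, LEFT=0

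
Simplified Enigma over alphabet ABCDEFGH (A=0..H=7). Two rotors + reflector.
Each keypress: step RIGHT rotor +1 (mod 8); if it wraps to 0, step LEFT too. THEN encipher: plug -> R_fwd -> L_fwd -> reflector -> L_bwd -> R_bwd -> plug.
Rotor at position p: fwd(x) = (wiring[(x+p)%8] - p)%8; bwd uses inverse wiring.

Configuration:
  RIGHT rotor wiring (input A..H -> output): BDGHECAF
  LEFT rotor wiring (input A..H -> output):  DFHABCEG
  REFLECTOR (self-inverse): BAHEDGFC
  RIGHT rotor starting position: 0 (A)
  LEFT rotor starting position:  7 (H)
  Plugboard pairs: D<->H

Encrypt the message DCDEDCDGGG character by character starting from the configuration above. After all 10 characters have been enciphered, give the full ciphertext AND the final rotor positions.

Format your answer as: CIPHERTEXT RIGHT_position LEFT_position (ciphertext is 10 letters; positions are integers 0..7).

Char 1 ('D'): step: R->1, L=7; D->plug->H->R->A->L->H->refl->C->L'->F->R'->B->plug->B
Char 2 ('C'): step: R->2, L=7; C->plug->C->R->C->L->G->refl->F->L'->H->R'->G->plug->G
Char 3 ('D'): step: R->3, L=7; D->plug->H->R->D->L->A->refl->B->L'->E->R'->A->plug->A
Char 4 ('E'): step: R->4, L=7; E->plug->E->R->F->L->C->refl->H->L'->A->R'->A->plug->A
Char 5 ('D'): step: R->5, L=7; D->plug->H->R->H->L->F->refl->G->L'->C->R'->G->plug->G
Char 6 ('C'): step: R->6, L=7; C->plug->C->R->D->L->A->refl->B->L'->E->R'->H->plug->D
Char 7 ('D'): step: R->7, L=7; D->plug->H->R->B->L->E->refl->D->L'->G->R'->A->plug->A
Char 8 ('G'): step: R->0, L->0 (L advanced); G->plug->G->R->A->L->D->refl->E->L'->G->R'->C->plug->C
Char 9 ('G'): step: R->1, L=0; G->plug->G->R->E->L->B->refl->A->L'->D->R'->D->plug->H
Char 10 ('G'): step: R->2, L=0; G->plug->G->R->H->L->G->refl->F->L'->B->R'->H->plug->D
Final: ciphertext=BGAAGDACHD, RIGHT=2, LEFT=0

Answer: BGAAGDACHD 2 0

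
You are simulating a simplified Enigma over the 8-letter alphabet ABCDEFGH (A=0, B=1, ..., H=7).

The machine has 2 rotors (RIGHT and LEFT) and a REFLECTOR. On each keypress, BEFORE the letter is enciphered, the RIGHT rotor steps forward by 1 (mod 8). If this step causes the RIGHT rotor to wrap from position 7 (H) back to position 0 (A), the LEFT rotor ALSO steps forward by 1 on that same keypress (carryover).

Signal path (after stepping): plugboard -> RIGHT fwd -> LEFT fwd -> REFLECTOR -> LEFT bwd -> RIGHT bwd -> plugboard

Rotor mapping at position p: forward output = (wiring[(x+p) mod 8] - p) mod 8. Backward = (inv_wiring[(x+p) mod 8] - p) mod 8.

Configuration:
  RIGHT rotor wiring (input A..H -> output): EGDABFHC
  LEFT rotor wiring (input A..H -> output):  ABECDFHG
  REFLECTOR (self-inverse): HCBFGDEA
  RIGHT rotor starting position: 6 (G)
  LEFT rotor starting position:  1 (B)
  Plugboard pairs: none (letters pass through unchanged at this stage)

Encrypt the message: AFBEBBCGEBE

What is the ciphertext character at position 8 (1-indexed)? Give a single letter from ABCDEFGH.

Char 1 ('A'): step: R->7, L=1; A->plug->A->R->D->L->C->refl->B->L'->C->R'->F->plug->F
Char 2 ('F'): step: R->0, L->2 (L advanced); F->plug->F->R->F->L->E->refl->G->L'->G->R'->B->plug->B
Char 3 ('B'): step: R->1, L=2; B->plug->B->R->C->L->B->refl->C->L'->A->R'->D->plug->D
Char 4 ('E'): step: R->2, L=2; E->plug->E->R->F->L->E->refl->G->L'->G->R'->B->plug->B
Char 5 ('B'): step: R->3, L=2; B->plug->B->R->G->L->G->refl->E->L'->F->R'->A->plug->A
Char 6 ('B'): step: R->4, L=2; B->plug->B->R->B->L->A->refl->H->L'->H->R'->G->plug->G
Char 7 ('C'): step: R->5, L=2; C->plug->C->R->F->L->E->refl->G->L'->G->R'->F->plug->F
Char 8 ('G'): step: R->6, L=2; G->plug->G->R->D->L->D->refl->F->L'->E->R'->B->plug->B

B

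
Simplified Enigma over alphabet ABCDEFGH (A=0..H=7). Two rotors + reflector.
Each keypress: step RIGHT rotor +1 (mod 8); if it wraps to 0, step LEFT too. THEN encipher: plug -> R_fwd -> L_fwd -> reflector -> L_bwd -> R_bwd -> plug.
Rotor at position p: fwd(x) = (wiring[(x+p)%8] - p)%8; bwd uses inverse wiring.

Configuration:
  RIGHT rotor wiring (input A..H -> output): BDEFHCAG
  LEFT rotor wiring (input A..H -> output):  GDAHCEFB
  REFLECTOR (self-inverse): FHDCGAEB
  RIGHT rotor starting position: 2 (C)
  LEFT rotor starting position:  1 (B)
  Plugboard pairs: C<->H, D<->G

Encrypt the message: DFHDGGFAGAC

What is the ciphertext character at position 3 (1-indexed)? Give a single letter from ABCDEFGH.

Char 1 ('D'): step: R->3, L=1; D->plug->G->R->A->L->C->refl->D->L'->E->R'->B->plug->B
Char 2 ('F'): step: R->4, L=1; F->plug->F->R->H->L->F->refl->A->L'->G->R'->B->plug->B
Char 3 ('H'): step: R->5, L=1; H->plug->C->R->B->L->H->refl->B->L'->D->R'->B->plug->B

B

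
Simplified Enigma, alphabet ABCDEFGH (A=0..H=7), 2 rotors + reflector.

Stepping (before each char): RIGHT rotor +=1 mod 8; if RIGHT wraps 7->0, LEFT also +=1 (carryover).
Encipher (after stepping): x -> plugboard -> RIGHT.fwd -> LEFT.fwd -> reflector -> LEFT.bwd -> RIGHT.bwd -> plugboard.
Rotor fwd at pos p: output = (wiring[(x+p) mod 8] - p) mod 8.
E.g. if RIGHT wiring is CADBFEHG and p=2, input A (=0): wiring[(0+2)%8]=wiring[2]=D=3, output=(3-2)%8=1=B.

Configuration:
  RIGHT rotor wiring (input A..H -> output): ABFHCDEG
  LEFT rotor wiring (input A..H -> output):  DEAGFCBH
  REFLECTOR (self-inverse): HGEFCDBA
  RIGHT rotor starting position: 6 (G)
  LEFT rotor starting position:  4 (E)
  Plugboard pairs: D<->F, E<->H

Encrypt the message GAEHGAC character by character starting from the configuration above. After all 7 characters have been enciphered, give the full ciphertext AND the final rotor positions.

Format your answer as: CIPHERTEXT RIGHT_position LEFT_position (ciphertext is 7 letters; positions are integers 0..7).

Answer: ECBFHEG 5 5

Derivation:
Char 1 ('G'): step: R->7, L=4; G->plug->G->R->E->L->H->refl->A->L'->F->R'->H->plug->E
Char 2 ('A'): step: R->0, L->5 (L advanced); A->plug->A->R->A->L->F->refl->D->L'->F->R'->C->plug->C
Char 3 ('E'): step: R->1, L=5; E->plug->H->R->H->L->A->refl->H->L'->E->R'->B->plug->B
Char 4 ('H'): step: R->2, L=5; H->plug->E->R->C->L->C->refl->E->L'->B->R'->D->plug->F
Char 5 ('G'): step: R->3, L=5; G->plug->G->R->G->L->B->refl->G->L'->D->R'->E->plug->H
Char 6 ('A'): step: R->4, L=5; A->plug->A->R->G->L->B->refl->G->L'->D->R'->H->plug->E
Char 7 ('C'): step: R->5, L=5; C->plug->C->R->B->L->E->refl->C->L'->C->R'->G->plug->G
Final: ciphertext=ECBFHEG, RIGHT=5, LEFT=5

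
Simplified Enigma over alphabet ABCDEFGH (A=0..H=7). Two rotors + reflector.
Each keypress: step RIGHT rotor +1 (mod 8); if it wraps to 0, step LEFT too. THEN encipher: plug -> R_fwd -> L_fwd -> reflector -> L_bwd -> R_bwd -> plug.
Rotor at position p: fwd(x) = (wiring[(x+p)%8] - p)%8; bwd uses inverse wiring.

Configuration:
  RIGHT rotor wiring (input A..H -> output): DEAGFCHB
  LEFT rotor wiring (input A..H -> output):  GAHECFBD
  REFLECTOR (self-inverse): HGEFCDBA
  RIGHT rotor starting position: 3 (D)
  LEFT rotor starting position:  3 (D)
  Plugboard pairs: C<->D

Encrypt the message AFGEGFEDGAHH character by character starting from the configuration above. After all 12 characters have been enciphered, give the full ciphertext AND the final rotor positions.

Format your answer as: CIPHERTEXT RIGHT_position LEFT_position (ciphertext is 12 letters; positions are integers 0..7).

Char 1 ('A'): step: R->4, L=3; A->plug->A->R->B->L->H->refl->A->L'->E->R'->G->plug->G
Char 2 ('F'): step: R->5, L=3; F->plug->F->R->D->L->G->refl->B->L'->A->R'->H->plug->H
Char 3 ('G'): step: R->6, L=3; G->plug->G->R->H->L->E->refl->C->L'->C->R'->E->plug->E
Char 4 ('E'): step: R->7, L=3; E->plug->E->R->H->L->E->refl->C->L'->C->R'->A->plug->A
Char 5 ('G'): step: R->0, L->4 (L advanced); G->plug->G->R->H->L->A->refl->H->L'->D->R'->A->plug->A
Char 6 ('F'): step: R->1, L=4; F->plug->F->R->G->L->D->refl->F->L'->C->R'->H->plug->H
Char 7 ('E'): step: R->2, L=4; E->plug->E->R->F->L->E->refl->C->L'->E->R'->B->plug->B
Char 8 ('D'): step: R->3, L=4; D->plug->C->R->H->L->A->refl->H->L'->D->R'->A->plug->A
Char 9 ('G'): step: R->4, L=4; G->plug->G->R->E->L->C->refl->E->L'->F->R'->D->plug->C
Char 10 ('A'): step: R->5, L=4; A->plug->A->R->F->L->E->refl->C->L'->E->R'->C->plug->D
Char 11 ('H'): step: R->6, L=4; H->plug->H->R->E->L->C->refl->E->L'->F->R'->C->plug->D
Char 12 ('H'): step: R->7, L=4; H->plug->H->R->A->L->G->refl->B->L'->B->R'->D->plug->C
Final: ciphertext=GHEAAHBACDDC, RIGHT=7, LEFT=4

Answer: GHEAAHBACDDC 7 4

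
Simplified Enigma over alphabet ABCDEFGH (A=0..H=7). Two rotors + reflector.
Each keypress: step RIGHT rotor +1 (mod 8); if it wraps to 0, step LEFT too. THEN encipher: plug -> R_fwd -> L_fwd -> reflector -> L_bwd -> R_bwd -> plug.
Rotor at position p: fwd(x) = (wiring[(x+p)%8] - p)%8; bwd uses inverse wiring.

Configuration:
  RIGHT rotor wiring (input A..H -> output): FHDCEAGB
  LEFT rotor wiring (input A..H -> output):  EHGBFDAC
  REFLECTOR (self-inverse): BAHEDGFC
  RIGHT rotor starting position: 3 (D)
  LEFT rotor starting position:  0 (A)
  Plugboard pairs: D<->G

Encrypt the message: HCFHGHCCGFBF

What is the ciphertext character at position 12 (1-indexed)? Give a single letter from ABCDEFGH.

Char 1 ('H'): step: R->4, L=0; H->plug->H->R->G->L->A->refl->B->L'->D->R'->F->plug->F
Char 2 ('C'): step: R->5, L=0; C->plug->C->R->E->L->F->refl->G->L'->C->R'->E->plug->E
Char 3 ('F'): step: R->6, L=0; F->plug->F->R->E->L->F->refl->G->L'->C->R'->H->plug->H
Char 4 ('H'): step: R->7, L=0; H->plug->H->R->H->L->C->refl->H->L'->B->R'->G->plug->D
Char 5 ('G'): step: R->0, L->1 (L advanced); G->plug->D->R->C->L->A->refl->B->L'->G->R'->G->plug->D
Char 6 ('H'): step: R->1, L=1; H->plug->H->R->E->L->C->refl->H->L'->F->R'->F->plug->F
Char 7 ('C'): step: R->2, L=1; C->plug->C->R->C->L->A->refl->B->L'->G->R'->D->plug->G
Char 8 ('C'): step: R->3, L=1; C->plug->C->R->F->L->H->refl->C->L'->E->R'->G->plug->D
Char 9 ('G'): step: R->4, L=1; G->plug->D->R->F->L->H->refl->C->L'->E->R'->B->plug->B
Char 10 ('F'): step: R->5, L=1; F->plug->F->R->G->L->B->refl->A->L'->C->R'->E->plug->E
Char 11 ('B'): step: R->6, L=1; B->plug->B->R->D->L->E->refl->D->L'->H->R'->C->plug->C
Char 12 ('F'): step: R->7, L=1; F->plug->F->R->F->L->H->refl->C->L'->E->R'->D->plug->G

G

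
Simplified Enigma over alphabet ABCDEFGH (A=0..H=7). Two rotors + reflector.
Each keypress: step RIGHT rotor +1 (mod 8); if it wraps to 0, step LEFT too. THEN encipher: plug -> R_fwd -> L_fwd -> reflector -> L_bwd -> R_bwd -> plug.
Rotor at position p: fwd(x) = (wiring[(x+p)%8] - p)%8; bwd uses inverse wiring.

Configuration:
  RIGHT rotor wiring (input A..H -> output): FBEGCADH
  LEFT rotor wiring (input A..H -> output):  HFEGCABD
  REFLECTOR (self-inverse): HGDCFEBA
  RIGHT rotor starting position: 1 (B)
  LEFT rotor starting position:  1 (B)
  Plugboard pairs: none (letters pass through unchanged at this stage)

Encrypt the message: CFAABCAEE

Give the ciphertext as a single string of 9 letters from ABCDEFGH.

Char 1 ('C'): step: R->2, L=1; C->plug->C->R->A->L->E->refl->F->L'->C->R'->A->plug->A
Char 2 ('F'): step: R->3, L=1; F->plug->F->R->C->L->F->refl->E->L'->A->R'->D->plug->D
Char 3 ('A'): step: R->4, L=1; A->plug->A->R->G->L->C->refl->D->L'->B->R'->E->plug->E
Char 4 ('A'): step: R->5, L=1; A->plug->A->R->D->L->B->refl->G->L'->H->R'->F->plug->F
Char 5 ('B'): step: R->6, L=1; B->plug->B->R->B->L->D->refl->C->L'->G->R'->E->plug->E
Char 6 ('C'): step: R->7, L=1; C->plug->C->R->C->L->F->refl->E->L'->A->R'->A->plug->A
Char 7 ('A'): step: R->0, L->2 (L advanced); A->plug->A->R->F->L->B->refl->G->L'->D->R'->G->plug->G
Char 8 ('E'): step: R->1, L=2; E->plug->E->R->H->L->D->refl->C->L'->A->R'->A->plug->A
Char 9 ('E'): step: R->2, L=2; E->plug->E->R->B->L->E->refl->F->L'->G->R'->D->plug->D

Answer: ADEFEAGAD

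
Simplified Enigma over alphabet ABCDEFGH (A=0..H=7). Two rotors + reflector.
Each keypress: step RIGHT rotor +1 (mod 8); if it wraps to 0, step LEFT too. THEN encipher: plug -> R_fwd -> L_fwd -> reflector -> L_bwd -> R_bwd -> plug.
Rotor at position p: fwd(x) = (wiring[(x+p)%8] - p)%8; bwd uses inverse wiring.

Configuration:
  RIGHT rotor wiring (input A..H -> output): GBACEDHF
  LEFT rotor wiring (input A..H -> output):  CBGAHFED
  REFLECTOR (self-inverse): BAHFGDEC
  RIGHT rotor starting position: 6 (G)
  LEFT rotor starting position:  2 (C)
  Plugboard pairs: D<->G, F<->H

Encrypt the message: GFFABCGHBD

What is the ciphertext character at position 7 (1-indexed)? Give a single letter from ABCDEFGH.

Char 1 ('G'): step: R->7, L=2; G->plug->D->R->B->L->G->refl->E->L'->A->R'->H->plug->F
Char 2 ('F'): step: R->0, L->3 (L advanced); F->plug->H->R->F->L->H->refl->C->L'->C->R'->D->plug->G
Char 3 ('F'): step: R->1, L=3; F->plug->H->R->F->L->H->refl->C->L'->C->R'->E->plug->E
Char 4 ('A'): step: R->2, L=3; A->plug->A->R->G->L->G->refl->E->L'->B->R'->D->plug->G
Char 5 ('B'): step: R->3, L=3; B->plug->B->R->B->L->E->refl->G->L'->G->R'->G->plug->D
Char 6 ('C'): step: R->4, L=3; C->plug->C->R->D->L->B->refl->A->L'->E->R'->G->plug->D
Char 7 ('G'): step: R->5, L=3; G->plug->D->R->B->L->E->refl->G->L'->G->R'->A->plug->A

A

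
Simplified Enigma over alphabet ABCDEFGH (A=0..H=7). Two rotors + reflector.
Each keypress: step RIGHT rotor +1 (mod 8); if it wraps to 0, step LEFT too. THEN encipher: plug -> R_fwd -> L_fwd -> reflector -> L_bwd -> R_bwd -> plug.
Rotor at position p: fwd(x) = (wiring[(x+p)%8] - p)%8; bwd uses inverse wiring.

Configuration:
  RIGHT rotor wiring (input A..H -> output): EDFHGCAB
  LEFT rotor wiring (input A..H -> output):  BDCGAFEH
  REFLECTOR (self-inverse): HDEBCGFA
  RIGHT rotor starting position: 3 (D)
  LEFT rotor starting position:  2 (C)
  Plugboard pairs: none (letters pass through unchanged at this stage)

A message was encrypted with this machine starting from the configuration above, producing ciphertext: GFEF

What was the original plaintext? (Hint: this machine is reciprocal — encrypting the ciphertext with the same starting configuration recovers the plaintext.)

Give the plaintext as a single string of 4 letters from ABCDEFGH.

Answer: CEBG

Derivation:
Char 1 ('G'): step: R->4, L=2; G->plug->G->R->B->L->E->refl->C->L'->E->R'->C->plug->C
Char 2 ('F'): step: R->5, L=2; F->plug->F->R->A->L->A->refl->H->L'->G->R'->E->plug->E
Char 3 ('E'): step: R->6, L=2; E->plug->E->R->H->L->B->refl->D->L'->D->R'->B->plug->B
Char 4 ('F'): step: R->7, L=2; F->plug->F->R->H->L->B->refl->D->L'->D->R'->G->plug->G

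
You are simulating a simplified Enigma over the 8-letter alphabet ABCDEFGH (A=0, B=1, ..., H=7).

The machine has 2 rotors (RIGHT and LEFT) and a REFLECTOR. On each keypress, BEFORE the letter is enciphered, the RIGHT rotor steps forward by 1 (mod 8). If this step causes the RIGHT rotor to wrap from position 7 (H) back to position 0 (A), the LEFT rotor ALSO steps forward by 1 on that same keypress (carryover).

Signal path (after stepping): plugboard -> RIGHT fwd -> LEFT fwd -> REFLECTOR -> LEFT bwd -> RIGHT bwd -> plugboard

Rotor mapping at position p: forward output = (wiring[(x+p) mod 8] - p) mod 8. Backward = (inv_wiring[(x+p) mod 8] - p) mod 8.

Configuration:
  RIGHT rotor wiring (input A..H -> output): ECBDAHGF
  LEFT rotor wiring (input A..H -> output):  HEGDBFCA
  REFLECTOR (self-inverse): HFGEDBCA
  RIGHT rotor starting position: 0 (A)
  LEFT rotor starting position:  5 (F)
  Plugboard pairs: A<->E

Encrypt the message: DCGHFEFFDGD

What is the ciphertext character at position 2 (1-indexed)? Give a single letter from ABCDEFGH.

Char 1 ('D'): step: R->1, L=5; D->plug->D->R->H->L->E->refl->D->L'->C->R'->C->plug->C
Char 2 ('C'): step: R->2, L=5; C->plug->C->R->G->L->G->refl->C->L'->D->R'->F->plug->F

F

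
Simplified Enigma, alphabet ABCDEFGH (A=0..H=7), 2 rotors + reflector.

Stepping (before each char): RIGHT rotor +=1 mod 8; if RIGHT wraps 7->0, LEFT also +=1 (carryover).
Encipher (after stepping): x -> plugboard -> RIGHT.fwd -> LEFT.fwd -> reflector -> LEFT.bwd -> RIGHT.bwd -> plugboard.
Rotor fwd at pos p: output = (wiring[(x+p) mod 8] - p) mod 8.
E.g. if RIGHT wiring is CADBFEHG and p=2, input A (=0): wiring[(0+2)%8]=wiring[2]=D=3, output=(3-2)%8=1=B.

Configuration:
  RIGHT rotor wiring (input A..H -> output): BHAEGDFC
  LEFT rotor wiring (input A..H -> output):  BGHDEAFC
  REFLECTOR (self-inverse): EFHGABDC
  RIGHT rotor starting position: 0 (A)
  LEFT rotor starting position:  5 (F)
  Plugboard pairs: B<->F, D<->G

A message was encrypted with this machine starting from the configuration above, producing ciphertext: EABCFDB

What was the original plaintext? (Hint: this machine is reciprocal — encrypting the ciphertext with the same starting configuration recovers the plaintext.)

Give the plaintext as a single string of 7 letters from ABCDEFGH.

Answer: BBCBABE

Derivation:
Char 1 ('E'): step: R->1, L=5; E->plug->E->R->C->L->F->refl->B->L'->E->R'->F->plug->B
Char 2 ('A'): step: R->2, L=5; A->plug->A->R->G->L->G->refl->D->L'->A->R'->F->plug->B
Char 3 ('B'): step: R->3, L=5; B->plug->F->R->G->L->G->refl->D->L'->A->R'->C->plug->C
Char 4 ('C'): step: R->4, L=5; C->plug->C->R->B->L->A->refl->E->L'->D->R'->F->plug->B
Char 5 ('F'): step: R->5, L=5; F->plug->B->R->A->L->D->refl->G->L'->G->R'->A->plug->A
Char 6 ('D'): step: R->6, L=5; D->plug->G->R->A->L->D->refl->G->L'->G->R'->F->plug->B
Char 7 ('B'): step: R->7, L=5; B->plug->F->R->H->L->H->refl->C->L'->F->R'->E->plug->E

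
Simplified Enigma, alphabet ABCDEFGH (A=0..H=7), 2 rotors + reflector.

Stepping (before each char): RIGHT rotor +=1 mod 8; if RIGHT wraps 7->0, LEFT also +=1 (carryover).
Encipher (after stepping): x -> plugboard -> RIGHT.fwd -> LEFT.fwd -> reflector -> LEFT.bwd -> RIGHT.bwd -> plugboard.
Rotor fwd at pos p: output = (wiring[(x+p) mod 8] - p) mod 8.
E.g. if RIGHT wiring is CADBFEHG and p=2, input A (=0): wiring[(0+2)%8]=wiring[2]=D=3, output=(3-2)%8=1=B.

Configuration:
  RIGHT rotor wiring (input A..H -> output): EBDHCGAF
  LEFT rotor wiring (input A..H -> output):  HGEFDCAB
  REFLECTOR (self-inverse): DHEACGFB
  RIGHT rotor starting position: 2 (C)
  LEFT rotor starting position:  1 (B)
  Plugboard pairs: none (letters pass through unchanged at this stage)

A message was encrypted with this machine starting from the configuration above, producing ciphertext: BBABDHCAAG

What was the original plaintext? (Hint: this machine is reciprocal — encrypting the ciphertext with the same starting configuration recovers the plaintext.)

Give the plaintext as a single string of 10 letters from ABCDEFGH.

Char 1 ('B'): step: R->3, L=1; B->plug->B->R->H->L->G->refl->F->L'->A->R'->H->plug->H
Char 2 ('B'): step: R->4, L=1; B->plug->B->R->C->L->E->refl->C->L'->D->R'->H->plug->H
Char 3 ('A'): step: R->5, L=1; A->plug->A->R->B->L->D->refl->A->L'->G->R'->F->plug->F
Char 4 ('B'): step: R->6, L=1; B->plug->B->R->H->L->G->refl->F->L'->A->R'->H->plug->H
Char 5 ('D'): step: R->7, L=1; D->plug->D->R->E->L->B->refl->H->L'->F->R'->B->plug->B
Char 6 ('H'): step: R->0, L->2 (L advanced); H->plug->H->R->F->L->H->refl->B->L'->C->R'->E->plug->E
Char 7 ('C'): step: R->1, L=2; C->plug->C->R->G->L->F->refl->G->L'->E->R'->G->plug->G
Char 8 ('A'): step: R->2, L=2; A->plug->A->R->B->L->D->refl->A->L'->D->R'->F->plug->F
Char 9 ('A'): step: R->3, L=2; A->plug->A->R->E->L->G->refl->F->L'->G->R'->G->plug->G
Char 10 ('G'): step: R->4, L=2; G->plug->G->R->H->L->E->refl->C->L'->A->R'->E->plug->E

Answer: HHFHBEGFGE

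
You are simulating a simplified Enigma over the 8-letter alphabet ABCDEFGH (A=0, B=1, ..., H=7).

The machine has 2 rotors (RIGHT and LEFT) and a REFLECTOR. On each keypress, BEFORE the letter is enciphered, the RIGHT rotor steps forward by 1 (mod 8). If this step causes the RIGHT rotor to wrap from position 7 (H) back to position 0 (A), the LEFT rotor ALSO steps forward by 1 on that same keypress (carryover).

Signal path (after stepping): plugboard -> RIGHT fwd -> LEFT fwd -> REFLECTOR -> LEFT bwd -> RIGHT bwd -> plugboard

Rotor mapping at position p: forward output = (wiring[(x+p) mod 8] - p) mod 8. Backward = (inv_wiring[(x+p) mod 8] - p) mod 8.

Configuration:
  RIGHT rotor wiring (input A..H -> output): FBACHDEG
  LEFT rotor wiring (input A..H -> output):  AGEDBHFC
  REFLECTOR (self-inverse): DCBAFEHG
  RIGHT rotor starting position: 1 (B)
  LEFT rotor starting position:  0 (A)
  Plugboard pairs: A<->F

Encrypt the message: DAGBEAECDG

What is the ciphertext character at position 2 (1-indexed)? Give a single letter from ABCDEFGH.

Char 1 ('D'): step: R->2, L=0; D->plug->D->R->B->L->G->refl->H->L'->F->R'->C->plug->C
Char 2 ('A'): step: R->3, L=0; A->plug->F->R->C->L->E->refl->F->L'->G->R'->G->plug->G

G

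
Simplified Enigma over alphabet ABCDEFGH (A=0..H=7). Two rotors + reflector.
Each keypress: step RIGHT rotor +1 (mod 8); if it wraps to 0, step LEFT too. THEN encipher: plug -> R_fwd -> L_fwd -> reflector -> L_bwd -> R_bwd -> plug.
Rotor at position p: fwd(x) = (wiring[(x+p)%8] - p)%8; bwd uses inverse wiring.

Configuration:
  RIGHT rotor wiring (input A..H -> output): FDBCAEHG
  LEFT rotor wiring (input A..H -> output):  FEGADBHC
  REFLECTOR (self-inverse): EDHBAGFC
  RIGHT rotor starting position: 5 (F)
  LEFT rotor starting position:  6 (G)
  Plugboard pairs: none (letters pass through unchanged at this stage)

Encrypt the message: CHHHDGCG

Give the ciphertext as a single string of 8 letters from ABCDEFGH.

Char 1 ('C'): step: R->6, L=6; C->plug->C->R->H->L->D->refl->B->L'->A->R'->B->plug->B
Char 2 ('H'): step: R->7, L=6; H->plug->H->R->A->L->B->refl->D->L'->H->R'->A->plug->A
Char 3 ('H'): step: R->0, L->7 (L advanced); H->plug->H->R->G->L->C->refl->H->L'->D->R'->B->plug->B
Char 4 ('H'): step: R->1, L=7; H->plug->H->R->E->L->B->refl->D->L'->A->R'->B->plug->B
Char 5 ('D'): step: R->2, L=7; D->plug->D->R->C->L->F->refl->G->L'->B->R'->H->plug->H
Char 6 ('G'): step: R->3, L=7; G->plug->G->R->A->L->D->refl->B->L'->E->R'->D->plug->D
Char 7 ('C'): step: R->4, L=7; C->plug->C->R->D->L->H->refl->C->L'->G->R'->H->plug->H
Char 8 ('G'): step: R->5, L=7; G->plug->G->R->F->L->E->refl->A->L'->H->R'->A->plug->A

Answer: BABBHDHA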